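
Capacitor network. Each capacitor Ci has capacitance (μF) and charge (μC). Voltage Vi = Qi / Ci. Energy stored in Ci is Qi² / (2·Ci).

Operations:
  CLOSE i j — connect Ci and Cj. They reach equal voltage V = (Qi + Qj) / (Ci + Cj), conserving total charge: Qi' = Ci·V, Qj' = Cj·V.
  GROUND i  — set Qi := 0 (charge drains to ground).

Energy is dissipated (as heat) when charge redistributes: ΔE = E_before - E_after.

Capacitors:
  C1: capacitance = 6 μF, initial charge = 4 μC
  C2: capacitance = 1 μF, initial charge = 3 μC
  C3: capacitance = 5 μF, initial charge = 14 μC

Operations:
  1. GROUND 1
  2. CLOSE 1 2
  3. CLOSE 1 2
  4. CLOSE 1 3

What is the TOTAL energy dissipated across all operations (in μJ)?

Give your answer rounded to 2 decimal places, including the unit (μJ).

Answer: 12.86 μJ

Derivation:
Initial: C1(6μF, Q=4μC, V=0.67V), C2(1μF, Q=3μC, V=3.00V), C3(5μF, Q=14μC, V=2.80V)
Op 1: GROUND 1: Q1=0; energy lost=1.333
Op 2: CLOSE 1-2: Q_total=3.00, C_total=7.00, V=0.43; Q1=2.57, Q2=0.43; dissipated=3.857
Op 3: CLOSE 1-2: Q_total=3.00, C_total=7.00, V=0.43; Q1=2.57, Q2=0.43; dissipated=0.000
Op 4: CLOSE 1-3: Q_total=16.57, C_total=11.00, V=1.51; Q1=9.04, Q3=7.53; dissipated=7.669
Total dissipated: 12.859 μJ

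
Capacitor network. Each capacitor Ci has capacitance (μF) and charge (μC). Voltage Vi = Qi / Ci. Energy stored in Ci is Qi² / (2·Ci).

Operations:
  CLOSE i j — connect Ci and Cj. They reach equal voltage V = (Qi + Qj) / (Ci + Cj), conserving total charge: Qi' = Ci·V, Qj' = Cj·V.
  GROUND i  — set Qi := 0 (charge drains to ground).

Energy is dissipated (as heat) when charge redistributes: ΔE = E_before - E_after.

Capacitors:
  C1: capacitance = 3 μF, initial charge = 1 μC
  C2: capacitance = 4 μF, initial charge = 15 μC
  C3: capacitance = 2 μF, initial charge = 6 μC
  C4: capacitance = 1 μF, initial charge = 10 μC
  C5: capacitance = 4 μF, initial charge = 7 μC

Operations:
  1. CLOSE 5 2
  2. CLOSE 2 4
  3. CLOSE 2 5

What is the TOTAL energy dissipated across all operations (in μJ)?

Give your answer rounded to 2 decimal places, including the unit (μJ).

Answer: 27.13 μJ

Derivation:
Initial: C1(3μF, Q=1μC, V=0.33V), C2(4μF, Q=15μC, V=3.75V), C3(2μF, Q=6μC, V=3.00V), C4(1μF, Q=10μC, V=10.00V), C5(4μF, Q=7μC, V=1.75V)
Op 1: CLOSE 5-2: Q_total=22.00, C_total=8.00, V=2.75; Q5=11.00, Q2=11.00; dissipated=4.000
Op 2: CLOSE 2-4: Q_total=21.00, C_total=5.00, V=4.20; Q2=16.80, Q4=4.20; dissipated=21.025
Op 3: CLOSE 2-5: Q_total=27.80, C_total=8.00, V=3.48; Q2=13.90, Q5=13.90; dissipated=2.103
Total dissipated: 27.128 μJ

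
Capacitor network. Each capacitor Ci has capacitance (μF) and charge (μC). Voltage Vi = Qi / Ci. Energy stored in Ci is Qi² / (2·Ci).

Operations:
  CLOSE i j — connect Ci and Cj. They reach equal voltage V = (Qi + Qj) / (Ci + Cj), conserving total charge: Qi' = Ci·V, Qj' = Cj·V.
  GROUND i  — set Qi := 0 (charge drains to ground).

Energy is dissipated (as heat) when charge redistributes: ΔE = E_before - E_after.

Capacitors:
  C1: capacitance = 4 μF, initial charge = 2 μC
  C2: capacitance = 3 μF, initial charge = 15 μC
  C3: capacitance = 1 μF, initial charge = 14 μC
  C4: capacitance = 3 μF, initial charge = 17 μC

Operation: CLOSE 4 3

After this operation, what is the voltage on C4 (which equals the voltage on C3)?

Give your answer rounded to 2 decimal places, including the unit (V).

Answer: 7.75 V

Derivation:
Initial: C1(4μF, Q=2μC, V=0.50V), C2(3μF, Q=15μC, V=5.00V), C3(1μF, Q=14μC, V=14.00V), C4(3μF, Q=17μC, V=5.67V)
Op 1: CLOSE 4-3: Q_total=31.00, C_total=4.00, V=7.75; Q4=23.25, Q3=7.75; dissipated=26.042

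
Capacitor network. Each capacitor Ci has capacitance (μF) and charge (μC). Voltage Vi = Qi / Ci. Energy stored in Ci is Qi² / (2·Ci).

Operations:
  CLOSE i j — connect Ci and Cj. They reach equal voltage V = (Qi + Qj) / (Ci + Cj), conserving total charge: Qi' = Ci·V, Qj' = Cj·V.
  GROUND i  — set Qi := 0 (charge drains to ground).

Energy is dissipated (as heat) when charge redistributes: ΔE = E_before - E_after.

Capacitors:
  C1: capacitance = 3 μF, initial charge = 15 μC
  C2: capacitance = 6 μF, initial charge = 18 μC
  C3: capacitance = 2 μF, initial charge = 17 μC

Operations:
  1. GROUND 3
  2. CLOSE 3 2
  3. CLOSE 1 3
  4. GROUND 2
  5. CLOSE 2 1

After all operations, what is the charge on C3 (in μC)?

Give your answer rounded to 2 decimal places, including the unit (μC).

Answer: 7.80 μC

Derivation:
Initial: C1(3μF, Q=15μC, V=5.00V), C2(6μF, Q=18μC, V=3.00V), C3(2μF, Q=17μC, V=8.50V)
Op 1: GROUND 3: Q3=0; energy lost=72.250
Op 2: CLOSE 3-2: Q_total=18.00, C_total=8.00, V=2.25; Q3=4.50, Q2=13.50; dissipated=6.750
Op 3: CLOSE 1-3: Q_total=19.50, C_total=5.00, V=3.90; Q1=11.70, Q3=7.80; dissipated=4.537
Op 4: GROUND 2: Q2=0; energy lost=15.188
Op 5: CLOSE 2-1: Q_total=11.70, C_total=9.00, V=1.30; Q2=7.80, Q1=3.90; dissipated=15.210
Final charges: Q1=3.90, Q2=7.80, Q3=7.80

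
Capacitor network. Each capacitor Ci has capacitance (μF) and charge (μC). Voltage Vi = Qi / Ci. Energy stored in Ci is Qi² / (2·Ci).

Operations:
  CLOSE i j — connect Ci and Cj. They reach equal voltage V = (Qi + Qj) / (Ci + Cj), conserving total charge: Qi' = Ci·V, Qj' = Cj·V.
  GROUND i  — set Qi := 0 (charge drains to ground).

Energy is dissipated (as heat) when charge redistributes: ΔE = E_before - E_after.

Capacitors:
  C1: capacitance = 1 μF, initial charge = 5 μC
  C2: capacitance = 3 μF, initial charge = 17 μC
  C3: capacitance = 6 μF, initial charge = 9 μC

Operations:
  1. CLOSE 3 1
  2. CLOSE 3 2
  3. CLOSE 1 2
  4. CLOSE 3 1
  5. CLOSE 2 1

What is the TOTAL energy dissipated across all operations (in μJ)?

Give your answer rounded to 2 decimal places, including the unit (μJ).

Answer: 19.32 μJ

Derivation:
Initial: C1(1μF, Q=5μC, V=5.00V), C2(3μF, Q=17μC, V=5.67V), C3(6μF, Q=9μC, V=1.50V)
Op 1: CLOSE 3-1: Q_total=14.00, C_total=7.00, V=2.00; Q3=12.00, Q1=2.00; dissipated=5.250
Op 2: CLOSE 3-2: Q_total=29.00, C_total=9.00, V=3.22; Q3=19.33, Q2=9.67; dissipated=13.444
Op 3: CLOSE 1-2: Q_total=11.67, C_total=4.00, V=2.92; Q1=2.92, Q2=8.75; dissipated=0.560
Op 4: CLOSE 3-1: Q_total=22.25, C_total=7.00, V=3.18; Q3=19.07, Q1=3.18; dissipated=0.040
Op 5: CLOSE 2-1: Q_total=11.93, C_total=4.00, V=2.98; Q2=8.95, Q1=2.98; dissipated=0.026
Total dissipated: 19.320 μJ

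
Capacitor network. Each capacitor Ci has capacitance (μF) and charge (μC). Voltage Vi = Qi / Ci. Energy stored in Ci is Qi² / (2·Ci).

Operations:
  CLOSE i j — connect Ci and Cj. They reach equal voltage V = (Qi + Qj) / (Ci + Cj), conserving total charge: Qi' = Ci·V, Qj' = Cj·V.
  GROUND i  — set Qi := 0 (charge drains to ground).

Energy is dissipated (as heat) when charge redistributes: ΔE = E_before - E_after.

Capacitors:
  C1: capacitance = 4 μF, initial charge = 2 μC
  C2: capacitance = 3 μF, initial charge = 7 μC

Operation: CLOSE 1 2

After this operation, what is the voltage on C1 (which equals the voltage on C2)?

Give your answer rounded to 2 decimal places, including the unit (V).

Initial: C1(4μF, Q=2μC, V=0.50V), C2(3μF, Q=7μC, V=2.33V)
Op 1: CLOSE 1-2: Q_total=9.00, C_total=7.00, V=1.29; Q1=5.14, Q2=3.86; dissipated=2.881

Answer: 1.29 V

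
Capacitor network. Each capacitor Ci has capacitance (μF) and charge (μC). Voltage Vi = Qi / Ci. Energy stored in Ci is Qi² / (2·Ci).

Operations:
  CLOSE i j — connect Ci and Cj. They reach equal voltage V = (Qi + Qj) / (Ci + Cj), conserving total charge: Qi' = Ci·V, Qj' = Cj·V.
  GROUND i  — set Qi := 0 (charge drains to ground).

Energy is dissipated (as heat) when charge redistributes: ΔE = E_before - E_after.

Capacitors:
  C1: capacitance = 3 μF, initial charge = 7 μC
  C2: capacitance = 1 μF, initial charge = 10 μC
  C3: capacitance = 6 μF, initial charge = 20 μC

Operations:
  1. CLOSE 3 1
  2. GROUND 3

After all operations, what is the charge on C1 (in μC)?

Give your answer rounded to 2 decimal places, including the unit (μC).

Initial: C1(3μF, Q=7μC, V=2.33V), C2(1μF, Q=10μC, V=10.00V), C3(6μF, Q=20μC, V=3.33V)
Op 1: CLOSE 3-1: Q_total=27.00, C_total=9.00, V=3.00; Q3=18.00, Q1=9.00; dissipated=1.000
Op 2: GROUND 3: Q3=0; energy lost=27.000
Final charges: Q1=9.00, Q2=10.00, Q3=0.00

Answer: 9.00 μC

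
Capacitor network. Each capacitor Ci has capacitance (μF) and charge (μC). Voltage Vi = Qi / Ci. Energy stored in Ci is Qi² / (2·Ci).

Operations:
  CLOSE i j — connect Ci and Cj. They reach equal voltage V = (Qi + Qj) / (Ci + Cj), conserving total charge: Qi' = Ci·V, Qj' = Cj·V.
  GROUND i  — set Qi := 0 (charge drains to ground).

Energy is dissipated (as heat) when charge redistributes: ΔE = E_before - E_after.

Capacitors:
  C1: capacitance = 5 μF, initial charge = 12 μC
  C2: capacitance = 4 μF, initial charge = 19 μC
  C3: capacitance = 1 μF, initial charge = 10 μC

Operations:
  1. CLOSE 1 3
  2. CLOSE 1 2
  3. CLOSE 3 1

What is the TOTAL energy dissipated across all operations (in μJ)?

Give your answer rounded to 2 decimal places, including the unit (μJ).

Answer: 25.47 μJ

Derivation:
Initial: C1(5μF, Q=12μC, V=2.40V), C2(4μF, Q=19μC, V=4.75V), C3(1μF, Q=10μC, V=10.00V)
Op 1: CLOSE 1-3: Q_total=22.00, C_total=6.00, V=3.67; Q1=18.33, Q3=3.67; dissipated=24.067
Op 2: CLOSE 1-2: Q_total=37.33, C_total=9.00, V=4.15; Q1=20.74, Q2=16.59; dissipated=1.304
Op 3: CLOSE 3-1: Q_total=24.41, C_total=6.00, V=4.07; Q3=4.07, Q1=20.34; dissipated=0.097
Total dissipated: 25.467 μJ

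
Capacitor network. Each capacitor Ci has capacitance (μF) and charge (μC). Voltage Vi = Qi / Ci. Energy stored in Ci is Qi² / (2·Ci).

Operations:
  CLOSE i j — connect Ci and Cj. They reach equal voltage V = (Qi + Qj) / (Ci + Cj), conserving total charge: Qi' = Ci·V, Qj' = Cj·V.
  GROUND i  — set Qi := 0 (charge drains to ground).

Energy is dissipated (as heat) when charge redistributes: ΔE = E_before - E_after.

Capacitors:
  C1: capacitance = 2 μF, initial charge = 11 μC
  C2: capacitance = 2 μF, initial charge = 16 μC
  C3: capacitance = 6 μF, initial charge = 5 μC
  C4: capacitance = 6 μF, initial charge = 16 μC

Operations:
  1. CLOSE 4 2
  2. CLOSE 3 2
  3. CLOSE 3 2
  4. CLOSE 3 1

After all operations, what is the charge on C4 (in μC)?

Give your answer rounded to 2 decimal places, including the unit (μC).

Initial: C1(2μF, Q=11μC, V=5.50V), C2(2μF, Q=16μC, V=8.00V), C3(6μF, Q=5μC, V=0.83V), C4(6μF, Q=16μC, V=2.67V)
Op 1: CLOSE 4-2: Q_total=32.00, C_total=8.00, V=4.00; Q4=24.00, Q2=8.00; dissipated=21.333
Op 2: CLOSE 3-2: Q_total=13.00, C_total=8.00, V=1.62; Q3=9.75, Q2=3.25; dissipated=7.521
Op 3: CLOSE 3-2: Q_total=13.00, C_total=8.00, V=1.62; Q3=9.75, Q2=3.25; dissipated=0.000
Op 4: CLOSE 3-1: Q_total=20.75, C_total=8.00, V=2.59; Q3=15.56, Q1=5.19; dissipated=11.262
Final charges: Q1=5.19, Q2=3.25, Q3=15.56, Q4=24.00

Answer: 24.00 μC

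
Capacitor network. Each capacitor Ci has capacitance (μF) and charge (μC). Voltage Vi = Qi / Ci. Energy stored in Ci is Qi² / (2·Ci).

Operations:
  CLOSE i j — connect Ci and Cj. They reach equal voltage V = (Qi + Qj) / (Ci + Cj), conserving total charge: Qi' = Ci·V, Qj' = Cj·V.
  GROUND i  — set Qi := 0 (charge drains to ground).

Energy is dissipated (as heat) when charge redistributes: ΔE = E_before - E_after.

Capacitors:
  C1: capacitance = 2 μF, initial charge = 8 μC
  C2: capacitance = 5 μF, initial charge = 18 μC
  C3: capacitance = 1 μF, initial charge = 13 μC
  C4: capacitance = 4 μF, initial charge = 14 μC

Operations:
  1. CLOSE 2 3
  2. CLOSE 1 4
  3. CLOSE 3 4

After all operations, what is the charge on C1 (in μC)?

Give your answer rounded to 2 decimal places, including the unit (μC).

Answer: 7.33 μC

Derivation:
Initial: C1(2μF, Q=8μC, V=4.00V), C2(5μF, Q=18μC, V=3.60V), C3(1μF, Q=13μC, V=13.00V), C4(4μF, Q=14μC, V=3.50V)
Op 1: CLOSE 2-3: Q_total=31.00, C_total=6.00, V=5.17; Q2=25.83, Q3=5.17; dissipated=36.817
Op 2: CLOSE 1-4: Q_total=22.00, C_total=6.00, V=3.67; Q1=7.33, Q4=14.67; dissipated=0.167
Op 3: CLOSE 3-4: Q_total=19.83, C_total=5.00, V=3.97; Q3=3.97, Q4=15.87; dissipated=0.900
Final charges: Q1=7.33, Q2=25.83, Q3=3.97, Q4=15.87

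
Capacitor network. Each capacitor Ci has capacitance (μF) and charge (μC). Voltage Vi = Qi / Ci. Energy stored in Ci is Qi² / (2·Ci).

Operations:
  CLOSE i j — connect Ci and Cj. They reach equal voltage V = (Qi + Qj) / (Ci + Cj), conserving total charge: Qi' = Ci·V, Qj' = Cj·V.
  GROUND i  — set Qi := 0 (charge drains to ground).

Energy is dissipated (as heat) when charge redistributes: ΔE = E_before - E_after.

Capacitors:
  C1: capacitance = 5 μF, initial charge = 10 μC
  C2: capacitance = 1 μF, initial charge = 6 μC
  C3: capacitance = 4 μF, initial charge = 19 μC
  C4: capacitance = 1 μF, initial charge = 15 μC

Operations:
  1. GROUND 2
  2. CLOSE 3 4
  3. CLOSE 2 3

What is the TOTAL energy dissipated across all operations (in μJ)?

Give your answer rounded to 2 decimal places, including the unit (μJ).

Initial: C1(5μF, Q=10μC, V=2.00V), C2(1μF, Q=6μC, V=6.00V), C3(4μF, Q=19μC, V=4.75V), C4(1μF, Q=15μC, V=15.00V)
Op 1: GROUND 2: Q2=0; energy lost=18.000
Op 2: CLOSE 3-4: Q_total=34.00, C_total=5.00, V=6.80; Q3=27.20, Q4=6.80; dissipated=42.025
Op 3: CLOSE 2-3: Q_total=27.20, C_total=5.00, V=5.44; Q2=5.44, Q3=21.76; dissipated=18.496
Total dissipated: 78.521 μJ

Answer: 78.52 μJ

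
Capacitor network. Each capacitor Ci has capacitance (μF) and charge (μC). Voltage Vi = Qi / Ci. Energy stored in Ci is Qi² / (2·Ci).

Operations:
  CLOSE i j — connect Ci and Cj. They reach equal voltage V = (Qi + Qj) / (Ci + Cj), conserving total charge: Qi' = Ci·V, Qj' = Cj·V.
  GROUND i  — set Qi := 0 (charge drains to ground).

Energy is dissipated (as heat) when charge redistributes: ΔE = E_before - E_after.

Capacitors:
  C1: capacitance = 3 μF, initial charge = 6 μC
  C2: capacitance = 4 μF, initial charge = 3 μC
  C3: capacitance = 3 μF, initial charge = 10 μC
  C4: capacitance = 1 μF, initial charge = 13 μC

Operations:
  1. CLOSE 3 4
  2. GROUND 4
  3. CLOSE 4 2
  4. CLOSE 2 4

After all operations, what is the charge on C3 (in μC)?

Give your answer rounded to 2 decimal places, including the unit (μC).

Answer: 17.25 μC

Derivation:
Initial: C1(3μF, Q=6μC, V=2.00V), C2(4μF, Q=3μC, V=0.75V), C3(3μF, Q=10μC, V=3.33V), C4(1μF, Q=13μC, V=13.00V)
Op 1: CLOSE 3-4: Q_total=23.00, C_total=4.00, V=5.75; Q3=17.25, Q4=5.75; dissipated=35.042
Op 2: GROUND 4: Q4=0; energy lost=16.531
Op 3: CLOSE 4-2: Q_total=3.00, C_total=5.00, V=0.60; Q4=0.60, Q2=2.40; dissipated=0.225
Op 4: CLOSE 2-4: Q_total=3.00, C_total=5.00, V=0.60; Q2=2.40, Q4=0.60; dissipated=0.000
Final charges: Q1=6.00, Q2=2.40, Q3=17.25, Q4=0.60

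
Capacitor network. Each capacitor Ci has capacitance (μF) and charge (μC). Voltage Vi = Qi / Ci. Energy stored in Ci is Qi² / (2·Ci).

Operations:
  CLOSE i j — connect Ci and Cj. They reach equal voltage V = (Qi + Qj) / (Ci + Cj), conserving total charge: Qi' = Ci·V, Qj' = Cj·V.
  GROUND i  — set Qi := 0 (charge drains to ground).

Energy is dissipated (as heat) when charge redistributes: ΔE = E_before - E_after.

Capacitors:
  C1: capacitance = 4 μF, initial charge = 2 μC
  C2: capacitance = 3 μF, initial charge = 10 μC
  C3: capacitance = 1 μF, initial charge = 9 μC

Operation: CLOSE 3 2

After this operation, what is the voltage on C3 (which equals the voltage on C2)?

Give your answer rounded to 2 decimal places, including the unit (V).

Initial: C1(4μF, Q=2μC, V=0.50V), C2(3μF, Q=10μC, V=3.33V), C3(1μF, Q=9μC, V=9.00V)
Op 1: CLOSE 3-2: Q_total=19.00, C_total=4.00, V=4.75; Q3=4.75, Q2=14.25; dissipated=12.042

Answer: 4.75 V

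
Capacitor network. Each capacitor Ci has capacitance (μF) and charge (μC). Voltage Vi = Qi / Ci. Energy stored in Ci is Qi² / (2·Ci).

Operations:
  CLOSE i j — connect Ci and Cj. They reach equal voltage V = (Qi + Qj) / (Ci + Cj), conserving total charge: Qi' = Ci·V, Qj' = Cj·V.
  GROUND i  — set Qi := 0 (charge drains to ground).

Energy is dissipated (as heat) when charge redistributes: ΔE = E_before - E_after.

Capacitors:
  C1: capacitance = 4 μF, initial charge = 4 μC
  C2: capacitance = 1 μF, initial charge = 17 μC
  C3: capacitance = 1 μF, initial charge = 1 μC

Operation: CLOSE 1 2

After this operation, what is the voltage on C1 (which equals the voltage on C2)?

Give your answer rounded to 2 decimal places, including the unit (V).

Initial: C1(4μF, Q=4μC, V=1.00V), C2(1μF, Q=17μC, V=17.00V), C3(1μF, Q=1μC, V=1.00V)
Op 1: CLOSE 1-2: Q_total=21.00, C_total=5.00, V=4.20; Q1=16.80, Q2=4.20; dissipated=102.400

Answer: 4.20 V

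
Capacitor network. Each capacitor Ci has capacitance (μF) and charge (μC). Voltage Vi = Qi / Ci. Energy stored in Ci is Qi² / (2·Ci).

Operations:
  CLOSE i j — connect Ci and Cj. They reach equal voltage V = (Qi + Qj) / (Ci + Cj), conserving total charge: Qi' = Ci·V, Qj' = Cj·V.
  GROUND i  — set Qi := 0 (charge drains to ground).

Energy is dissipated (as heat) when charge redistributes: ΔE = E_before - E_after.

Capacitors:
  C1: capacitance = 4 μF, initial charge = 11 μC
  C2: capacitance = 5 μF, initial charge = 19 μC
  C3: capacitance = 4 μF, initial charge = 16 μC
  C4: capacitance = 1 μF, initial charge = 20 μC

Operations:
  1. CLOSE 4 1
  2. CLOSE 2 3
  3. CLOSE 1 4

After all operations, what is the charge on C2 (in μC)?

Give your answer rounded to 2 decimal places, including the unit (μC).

Initial: C1(4μF, Q=11μC, V=2.75V), C2(5μF, Q=19μC, V=3.80V), C3(4μF, Q=16μC, V=4.00V), C4(1μF, Q=20μC, V=20.00V)
Op 1: CLOSE 4-1: Q_total=31.00, C_total=5.00, V=6.20; Q4=6.20, Q1=24.80; dissipated=119.025
Op 2: CLOSE 2-3: Q_total=35.00, C_total=9.00, V=3.89; Q2=19.44, Q3=15.56; dissipated=0.044
Op 3: CLOSE 1-4: Q_total=31.00, C_total=5.00, V=6.20; Q1=24.80, Q4=6.20; dissipated=0.000
Final charges: Q1=24.80, Q2=19.44, Q3=15.56, Q4=6.20

Answer: 19.44 μC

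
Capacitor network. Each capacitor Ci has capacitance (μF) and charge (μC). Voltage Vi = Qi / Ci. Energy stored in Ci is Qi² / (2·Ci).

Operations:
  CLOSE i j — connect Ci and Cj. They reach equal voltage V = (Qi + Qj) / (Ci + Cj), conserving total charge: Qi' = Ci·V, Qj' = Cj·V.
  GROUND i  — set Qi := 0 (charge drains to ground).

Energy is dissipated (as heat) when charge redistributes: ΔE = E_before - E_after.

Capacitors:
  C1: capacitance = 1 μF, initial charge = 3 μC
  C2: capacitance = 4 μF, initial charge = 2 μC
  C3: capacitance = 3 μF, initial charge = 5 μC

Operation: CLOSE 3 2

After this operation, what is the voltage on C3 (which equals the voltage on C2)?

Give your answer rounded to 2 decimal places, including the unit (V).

Answer: 1.00 V

Derivation:
Initial: C1(1μF, Q=3μC, V=3.00V), C2(4μF, Q=2μC, V=0.50V), C3(3μF, Q=5μC, V=1.67V)
Op 1: CLOSE 3-2: Q_total=7.00, C_total=7.00, V=1.00; Q3=3.00, Q2=4.00; dissipated=1.167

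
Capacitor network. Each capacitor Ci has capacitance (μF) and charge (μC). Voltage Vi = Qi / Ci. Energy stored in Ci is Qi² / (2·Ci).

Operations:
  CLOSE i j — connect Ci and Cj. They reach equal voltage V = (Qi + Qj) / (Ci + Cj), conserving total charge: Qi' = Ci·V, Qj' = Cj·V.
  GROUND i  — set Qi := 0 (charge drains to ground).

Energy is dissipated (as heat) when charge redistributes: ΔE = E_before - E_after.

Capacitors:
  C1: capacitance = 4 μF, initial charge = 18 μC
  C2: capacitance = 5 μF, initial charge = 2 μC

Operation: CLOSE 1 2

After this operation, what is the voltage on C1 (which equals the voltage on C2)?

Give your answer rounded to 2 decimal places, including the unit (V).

Answer: 2.22 V

Derivation:
Initial: C1(4μF, Q=18μC, V=4.50V), C2(5μF, Q=2μC, V=0.40V)
Op 1: CLOSE 1-2: Q_total=20.00, C_total=9.00, V=2.22; Q1=8.89, Q2=11.11; dissipated=18.678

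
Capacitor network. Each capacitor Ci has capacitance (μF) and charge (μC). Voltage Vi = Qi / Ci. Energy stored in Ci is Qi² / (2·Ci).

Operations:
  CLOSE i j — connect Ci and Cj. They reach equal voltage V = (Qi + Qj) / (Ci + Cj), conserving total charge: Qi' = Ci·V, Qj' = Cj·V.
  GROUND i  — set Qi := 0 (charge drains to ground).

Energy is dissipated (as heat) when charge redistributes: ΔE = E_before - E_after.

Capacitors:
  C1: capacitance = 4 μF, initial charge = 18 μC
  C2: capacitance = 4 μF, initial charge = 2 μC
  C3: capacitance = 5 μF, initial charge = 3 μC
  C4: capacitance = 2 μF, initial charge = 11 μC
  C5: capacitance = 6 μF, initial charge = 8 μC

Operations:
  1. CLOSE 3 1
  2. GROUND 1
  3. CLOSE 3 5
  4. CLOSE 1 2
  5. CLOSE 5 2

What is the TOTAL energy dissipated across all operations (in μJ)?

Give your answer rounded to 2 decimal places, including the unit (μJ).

Answer: 32.24 μJ

Derivation:
Initial: C1(4μF, Q=18μC, V=4.50V), C2(4μF, Q=2μC, V=0.50V), C3(5μF, Q=3μC, V=0.60V), C4(2μF, Q=11μC, V=5.50V), C5(6μF, Q=8μC, V=1.33V)
Op 1: CLOSE 3-1: Q_total=21.00, C_total=9.00, V=2.33; Q3=11.67, Q1=9.33; dissipated=16.900
Op 2: GROUND 1: Q1=0; energy lost=10.889
Op 3: CLOSE 3-5: Q_total=19.67, C_total=11.00, V=1.79; Q3=8.94, Q5=10.73; dissipated=1.364
Op 4: CLOSE 1-2: Q_total=2.00, C_total=8.00, V=0.25; Q1=1.00, Q2=1.00; dissipated=0.250
Op 5: CLOSE 5-2: Q_total=11.73, C_total=10.00, V=1.17; Q5=7.04, Q2=4.69; dissipated=2.838
Total dissipated: 32.241 μJ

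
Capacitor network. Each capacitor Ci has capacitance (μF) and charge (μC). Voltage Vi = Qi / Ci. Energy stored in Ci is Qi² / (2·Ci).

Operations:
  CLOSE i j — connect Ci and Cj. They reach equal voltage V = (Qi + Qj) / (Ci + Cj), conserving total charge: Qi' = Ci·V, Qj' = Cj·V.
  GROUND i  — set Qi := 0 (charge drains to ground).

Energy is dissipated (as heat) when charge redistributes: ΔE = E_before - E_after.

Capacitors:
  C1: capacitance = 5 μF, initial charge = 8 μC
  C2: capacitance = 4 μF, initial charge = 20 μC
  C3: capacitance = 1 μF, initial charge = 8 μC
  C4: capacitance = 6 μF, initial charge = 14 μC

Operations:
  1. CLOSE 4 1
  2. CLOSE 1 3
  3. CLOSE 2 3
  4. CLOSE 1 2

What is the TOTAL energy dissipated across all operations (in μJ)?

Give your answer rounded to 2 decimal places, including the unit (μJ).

Initial: C1(5μF, Q=8μC, V=1.60V), C2(4μF, Q=20μC, V=5.00V), C3(1μF, Q=8μC, V=8.00V), C4(6μF, Q=14μC, V=2.33V)
Op 1: CLOSE 4-1: Q_total=22.00, C_total=11.00, V=2.00; Q4=12.00, Q1=10.00; dissipated=0.733
Op 2: CLOSE 1-3: Q_total=18.00, C_total=6.00, V=3.00; Q1=15.00, Q3=3.00; dissipated=15.000
Op 3: CLOSE 2-3: Q_total=23.00, C_total=5.00, V=4.60; Q2=18.40, Q3=4.60; dissipated=1.600
Op 4: CLOSE 1-2: Q_total=33.40, C_total=9.00, V=3.71; Q1=18.56, Q2=14.84; dissipated=2.844
Total dissipated: 20.178 μJ

Answer: 20.18 μJ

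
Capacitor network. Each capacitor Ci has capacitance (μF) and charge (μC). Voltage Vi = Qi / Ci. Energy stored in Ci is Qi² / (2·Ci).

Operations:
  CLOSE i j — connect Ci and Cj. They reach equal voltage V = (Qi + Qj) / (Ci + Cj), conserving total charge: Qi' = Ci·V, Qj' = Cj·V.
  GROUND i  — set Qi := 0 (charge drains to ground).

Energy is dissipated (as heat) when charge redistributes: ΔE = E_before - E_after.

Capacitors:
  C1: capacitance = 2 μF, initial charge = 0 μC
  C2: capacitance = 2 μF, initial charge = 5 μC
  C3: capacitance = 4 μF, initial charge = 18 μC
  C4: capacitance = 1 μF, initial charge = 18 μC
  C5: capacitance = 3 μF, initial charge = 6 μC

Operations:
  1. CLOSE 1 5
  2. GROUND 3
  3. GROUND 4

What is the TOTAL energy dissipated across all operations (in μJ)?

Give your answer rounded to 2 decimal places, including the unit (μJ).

Answer: 204.90 μJ

Derivation:
Initial: C1(2μF, Q=0μC, V=0.00V), C2(2μF, Q=5μC, V=2.50V), C3(4μF, Q=18μC, V=4.50V), C4(1μF, Q=18μC, V=18.00V), C5(3μF, Q=6μC, V=2.00V)
Op 1: CLOSE 1-5: Q_total=6.00, C_total=5.00, V=1.20; Q1=2.40, Q5=3.60; dissipated=2.400
Op 2: GROUND 3: Q3=0; energy lost=40.500
Op 3: GROUND 4: Q4=0; energy lost=162.000
Total dissipated: 204.900 μJ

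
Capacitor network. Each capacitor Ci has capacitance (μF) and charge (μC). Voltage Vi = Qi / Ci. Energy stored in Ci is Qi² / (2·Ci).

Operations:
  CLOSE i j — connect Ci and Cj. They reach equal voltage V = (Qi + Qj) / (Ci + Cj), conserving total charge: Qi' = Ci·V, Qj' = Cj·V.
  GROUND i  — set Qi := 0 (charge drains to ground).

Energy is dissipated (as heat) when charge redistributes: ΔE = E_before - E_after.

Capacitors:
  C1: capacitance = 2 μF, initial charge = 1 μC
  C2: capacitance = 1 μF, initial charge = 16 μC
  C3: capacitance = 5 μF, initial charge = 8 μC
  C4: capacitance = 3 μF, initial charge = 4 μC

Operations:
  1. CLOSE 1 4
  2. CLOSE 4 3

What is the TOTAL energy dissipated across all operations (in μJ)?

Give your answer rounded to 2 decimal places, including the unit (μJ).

Answer: 0.75 μJ

Derivation:
Initial: C1(2μF, Q=1μC, V=0.50V), C2(1μF, Q=16μC, V=16.00V), C3(5μF, Q=8μC, V=1.60V), C4(3μF, Q=4μC, V=1.33V)
Op 1: CLOSE 1-4: Q_total=5.00, C_total=5.00, V=1.00; Q1=2.00, Q4=3.00; dissipated=0.417
Op 2: CLOSE 4-3: Q_total=11.00, C_total=8.00, V=1.38; Q4=4.12, Q3=6.88; dissipated=0.338
Total dissipated: 0.754 μJ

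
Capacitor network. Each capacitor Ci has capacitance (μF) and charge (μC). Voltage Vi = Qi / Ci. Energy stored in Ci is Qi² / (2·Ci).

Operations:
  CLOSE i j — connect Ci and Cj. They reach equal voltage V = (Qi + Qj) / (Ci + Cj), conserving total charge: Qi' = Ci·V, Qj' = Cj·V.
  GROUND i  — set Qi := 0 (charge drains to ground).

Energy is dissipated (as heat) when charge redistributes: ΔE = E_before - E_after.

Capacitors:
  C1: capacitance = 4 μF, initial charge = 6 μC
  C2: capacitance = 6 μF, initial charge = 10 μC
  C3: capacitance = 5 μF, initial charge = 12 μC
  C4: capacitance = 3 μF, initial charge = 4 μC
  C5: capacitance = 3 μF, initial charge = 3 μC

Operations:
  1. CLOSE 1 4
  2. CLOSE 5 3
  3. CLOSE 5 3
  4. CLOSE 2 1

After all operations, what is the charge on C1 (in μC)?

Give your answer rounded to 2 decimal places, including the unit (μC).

Initial: C1(4μF, Q=6μC, V=1.50V), C2(6μF, Q=10μC, V=1.67V), C3(5μF, Q=12μC, V=2.40V), C4(3μF, Q=4μC, V=1.33V), C5(3μF, Q=3μC, V=1.00V)
Op 1: CLOSE 1-4: Q_total=10.00, C_total=7.00, V=1.43; Q1=5.71, Q4=4.29; dissipated=0.024
Op 2: CLOSE 5-3: Q_total=15.00, C_total=8.00, V=1.88; Q5=5.62, Q3=9.38; dissipated=1.837
Op 3: CLOSE 5-3: Q_total=15.00, C_total=8.00, V=1.88; Q5=5.62, Q3=9.38; dissipated=0.000
Op 4: CLOSE 2-1: Q_total=15.71, C_total=10.00, V=1.57; Q2=9.43, Q1=6.29; dissipated=0.068
Final charges: Q1=6.29, Q2=9.43, Q3=9.38, Q4=4.29, Q5=5.62

Answer: 6.29 μC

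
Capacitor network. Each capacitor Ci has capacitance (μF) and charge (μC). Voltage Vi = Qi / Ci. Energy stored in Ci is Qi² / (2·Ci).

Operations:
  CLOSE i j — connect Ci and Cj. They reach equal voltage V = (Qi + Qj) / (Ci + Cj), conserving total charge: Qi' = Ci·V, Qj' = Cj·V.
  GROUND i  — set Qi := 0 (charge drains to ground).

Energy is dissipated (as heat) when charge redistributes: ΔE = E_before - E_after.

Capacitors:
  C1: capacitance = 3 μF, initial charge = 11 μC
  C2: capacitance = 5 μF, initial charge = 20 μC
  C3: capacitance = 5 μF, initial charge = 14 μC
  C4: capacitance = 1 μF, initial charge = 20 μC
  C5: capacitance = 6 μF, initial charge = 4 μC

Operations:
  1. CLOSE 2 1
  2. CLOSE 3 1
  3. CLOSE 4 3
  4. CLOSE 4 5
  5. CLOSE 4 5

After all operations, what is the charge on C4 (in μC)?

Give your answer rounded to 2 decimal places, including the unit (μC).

Answer: 1.43 μC

Derivation:
Initial: C1(3μF, Q=11μC, V=3.67V), C2(5μF, Q=20μC, V=4.00V), C3(5μF, Q=14μC, V=2.80V), C4(1μF, Q=20μC, V=20.00V), C5(6μF, Q=4μC, V=0.67V)
Op 1: CLOSE 2-1: Q_total=31.00, C_total=8.00, V=3.88; Q2=19.38, Q1=11.62; dissipated=0.104
Op 2: CLOSE 3-1: Q_total=25.62, C_total=8.00, V=3.20; Q3=16.02, Q1=9.61; dissipated=1.083
Op 3: CLOSE 4-3: Q_total=36.02, C_total=6.00, V=6.00; Q4=6.00, Q3=30.01; dissipated=117.556
Op 4: CLOSE 4-5: Q_total=10.00, C_total=7.00, V=1.43; Q4=1.43, Q5=8.57; dissipated=12.202
Op 5: CLOSE 4-5: Q_total=10.00, C_total=7.00, V=1.43; Q4=1.43, Q5=8.57; dissipated=0.000
Final charges: Q1=9.61, Q2=19.38, Q3=30.01, Q4=1.43, Q5=8.57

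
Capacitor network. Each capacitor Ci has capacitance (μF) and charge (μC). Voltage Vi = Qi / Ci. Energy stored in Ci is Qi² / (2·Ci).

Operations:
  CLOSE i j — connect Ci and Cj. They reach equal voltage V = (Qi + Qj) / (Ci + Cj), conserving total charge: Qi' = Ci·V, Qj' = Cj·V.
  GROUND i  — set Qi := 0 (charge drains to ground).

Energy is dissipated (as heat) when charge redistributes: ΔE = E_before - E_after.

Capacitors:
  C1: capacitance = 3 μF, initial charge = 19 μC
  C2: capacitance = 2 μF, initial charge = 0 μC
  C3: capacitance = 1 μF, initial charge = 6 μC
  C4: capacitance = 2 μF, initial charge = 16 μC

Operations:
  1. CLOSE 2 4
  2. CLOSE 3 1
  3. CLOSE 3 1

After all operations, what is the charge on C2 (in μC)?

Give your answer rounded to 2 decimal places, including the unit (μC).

Initial: C1(3μF, Q=19μC, V=6.33V), C2(2μF, Q=0μC, V=0.00V), C3(1μF, Q=6μC, V=6.00V), C4(2μF, Q=16μC, V=8.00V)
Op 1: CLOSE 2-4: Q_total=16.00, C_total=4.00, V=4.00; Q2=8.00, Q4=8.00; dissipated=32.000
Op 2: CLOSE 3-1: Q_total=25.00, C_total=4.00, V=6.25; Q3=6.25, Q1=18.75; dissipated=0.042
Op 3: CLOSE 3-1: Q_total=25.00, C_total=4.00, V=6.25; Q3=6.25, Q1=18.75; dissipated=0.000
Final charges: Q1=18.75, Q2=8.00, Q3=6.25, Q4=8.00

Answer: 8.00 μC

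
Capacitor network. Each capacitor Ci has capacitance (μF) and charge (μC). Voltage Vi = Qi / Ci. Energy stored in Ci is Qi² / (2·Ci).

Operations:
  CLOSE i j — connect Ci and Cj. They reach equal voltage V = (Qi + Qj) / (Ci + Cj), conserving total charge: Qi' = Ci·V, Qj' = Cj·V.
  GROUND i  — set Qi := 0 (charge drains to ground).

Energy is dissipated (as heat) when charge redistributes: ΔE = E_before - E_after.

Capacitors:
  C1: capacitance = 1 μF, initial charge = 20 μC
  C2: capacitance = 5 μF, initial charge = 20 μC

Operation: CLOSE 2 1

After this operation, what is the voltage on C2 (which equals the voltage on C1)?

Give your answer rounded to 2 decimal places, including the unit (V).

Answer: 6.67 V

Derivation:
Initial: C1(1μF, Q=20μC, V=20.00V), C2(5μF, Q=20μC, V=4.00V)
Op 1: CLOSE 2-1: Q_total=40.00, C_total=6.00, V=6.67; Q2=33.33, Q1=6.67; dissipated=106.667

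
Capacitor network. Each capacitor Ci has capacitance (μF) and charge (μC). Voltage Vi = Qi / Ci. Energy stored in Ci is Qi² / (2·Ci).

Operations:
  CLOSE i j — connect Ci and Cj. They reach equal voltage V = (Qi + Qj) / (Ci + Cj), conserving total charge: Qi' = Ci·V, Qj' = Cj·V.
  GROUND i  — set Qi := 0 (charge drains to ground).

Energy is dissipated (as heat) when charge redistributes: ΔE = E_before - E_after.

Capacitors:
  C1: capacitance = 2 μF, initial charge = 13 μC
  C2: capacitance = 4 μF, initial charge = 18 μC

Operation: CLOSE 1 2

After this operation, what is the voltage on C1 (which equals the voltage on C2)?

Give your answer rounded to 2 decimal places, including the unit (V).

Initial: C1(2μF, Q=13μC, V=6.50V), C2(4μF, Q=18μC, V=4.50V)
Op 1: CLOSE 1-2: Q_total=31.00, C_total=6.00, V=5.17; Q1=10.33, Q2=20.67; dissipated=2.667

Answer: 5.17 V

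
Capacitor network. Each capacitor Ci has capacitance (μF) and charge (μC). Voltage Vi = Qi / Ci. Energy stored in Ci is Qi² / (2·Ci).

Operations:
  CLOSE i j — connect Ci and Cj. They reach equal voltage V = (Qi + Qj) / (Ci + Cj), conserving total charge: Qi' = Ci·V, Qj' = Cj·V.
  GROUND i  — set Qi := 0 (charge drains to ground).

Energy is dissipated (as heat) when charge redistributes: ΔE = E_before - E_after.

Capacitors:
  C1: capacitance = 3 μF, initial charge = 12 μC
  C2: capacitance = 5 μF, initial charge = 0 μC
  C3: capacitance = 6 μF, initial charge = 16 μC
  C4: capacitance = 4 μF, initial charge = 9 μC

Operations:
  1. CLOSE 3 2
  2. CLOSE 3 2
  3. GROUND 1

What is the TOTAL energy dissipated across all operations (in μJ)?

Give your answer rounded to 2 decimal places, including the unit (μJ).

Initial: C1(3μF, Q=12μC, V=4.00V), C2(5μF, Q=0μC, V=0.00V), C3(6μF, Q=16μC, V=2.67V), C4(4μF, Q=9μC, V=2.25V)
Op 1: CLOSE 3-2: Q_total=16.00, C_total=11.00, V=1.45; Q3=8.73, Q2=7.27; dissipated=9.697
Op 2: CLOSE 3-2: Q_total=16.00, C_total=11.00, V=1.45; Q3=8.73, Q2=7.27; dissipated=0.000
Op 3: GROUND 1: Q1=0; energy lost=24.000
Total dissipated: 33.697 μJ

Answer: 33.70 μJ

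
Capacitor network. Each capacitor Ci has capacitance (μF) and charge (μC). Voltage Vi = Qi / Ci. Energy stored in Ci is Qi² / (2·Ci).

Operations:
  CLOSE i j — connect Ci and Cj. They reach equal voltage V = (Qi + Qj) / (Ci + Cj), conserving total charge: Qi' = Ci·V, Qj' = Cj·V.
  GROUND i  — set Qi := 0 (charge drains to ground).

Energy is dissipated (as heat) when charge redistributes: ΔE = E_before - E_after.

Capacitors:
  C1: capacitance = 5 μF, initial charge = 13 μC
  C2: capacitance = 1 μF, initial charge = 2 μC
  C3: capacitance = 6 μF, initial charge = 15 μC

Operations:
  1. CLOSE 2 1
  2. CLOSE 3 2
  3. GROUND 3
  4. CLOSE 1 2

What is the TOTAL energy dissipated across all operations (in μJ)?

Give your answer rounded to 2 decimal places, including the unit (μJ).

Initial: C1(5μF, Q=13μC, V=2.60V), C2(1μF, Q=2μC, V=2.00V), C3(6μF, Q=15μC, V=2.50V)
Op 1: CLOSE 2-1: Q_total=15.00, C_total=6.00, V=2.50; Q2=2.50, Q1=12.50; dissipated=0.150
Op 2: CLOSE 3-2: Q_total=17.50, C_total=7.00, V=2.50; Q3=15.00, Q2=2.50; dissipated=0.000
Op 3: GROUND 3: Q3=0; energy lost=18.750
Op 4: CLOSE 1-2: Q_total=15.00, C_total=6.00, V=2.50; Q1=12.50, Q2=2.50; dissipated=0.000
Total dissipated: 18.900 μJ

Answer: 18.90 μJ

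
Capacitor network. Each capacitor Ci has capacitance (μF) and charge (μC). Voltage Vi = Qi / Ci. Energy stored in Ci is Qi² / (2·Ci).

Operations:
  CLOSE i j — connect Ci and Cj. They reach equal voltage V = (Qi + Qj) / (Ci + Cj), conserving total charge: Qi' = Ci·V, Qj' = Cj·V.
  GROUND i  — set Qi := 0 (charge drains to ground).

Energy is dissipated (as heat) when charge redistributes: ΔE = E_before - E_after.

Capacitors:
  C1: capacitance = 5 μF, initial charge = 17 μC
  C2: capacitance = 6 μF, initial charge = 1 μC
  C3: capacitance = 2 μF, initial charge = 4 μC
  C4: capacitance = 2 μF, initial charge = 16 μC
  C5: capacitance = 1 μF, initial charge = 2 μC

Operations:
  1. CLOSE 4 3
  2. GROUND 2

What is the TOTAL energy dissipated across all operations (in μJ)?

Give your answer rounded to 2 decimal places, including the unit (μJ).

Initial: C1(5μF, Q=17μC, V=3.40V), C2(6μF, Q=1μC, V=0.17V), C3(2μF, Q=4μC, V=2.00V), C4(2μF, Q=16μC, V=8.00V), C5(1μF, Q=2μC, V=2.00V)
Op 1: CLOSE 4-3: Q_total=20.00, C_total=4.00, V=5.00; Q4=10.00, Q3=10.00; dissipated=18.000
Op 2: GROUND 2: Q2=0; energy lost=0.083
Total dissipated: 18.083 μJ

Answer: 18.08 μJ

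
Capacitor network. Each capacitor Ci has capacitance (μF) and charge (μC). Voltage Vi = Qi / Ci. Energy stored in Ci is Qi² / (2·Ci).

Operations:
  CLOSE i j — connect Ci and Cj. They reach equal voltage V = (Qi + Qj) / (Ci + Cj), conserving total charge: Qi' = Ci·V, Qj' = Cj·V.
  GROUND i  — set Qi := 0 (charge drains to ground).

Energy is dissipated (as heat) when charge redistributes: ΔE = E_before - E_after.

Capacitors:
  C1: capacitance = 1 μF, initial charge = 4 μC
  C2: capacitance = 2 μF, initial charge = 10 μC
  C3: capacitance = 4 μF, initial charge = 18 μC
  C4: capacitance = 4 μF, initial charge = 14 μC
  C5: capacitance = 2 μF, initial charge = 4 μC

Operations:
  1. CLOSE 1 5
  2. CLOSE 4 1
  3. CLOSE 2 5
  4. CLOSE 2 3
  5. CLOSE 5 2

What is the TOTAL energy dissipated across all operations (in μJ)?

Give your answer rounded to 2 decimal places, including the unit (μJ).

Answer: 4.73 μJ

Derivation:
Initial: C1(1μF, Q=4μC, V=4.00V), C2(2μF, Q=10μC, V=5.00V), C3(4μF, Q=18μC, V=4.50V), C4(4μF, Q=14μC, V=3.50V), C5(2μF, Q=4μC, V=2.00V)
Op 1: CLOSE 1-5: Q_total=8.00, C_total=3.00, V=2.67; Q1=2.67, Q5=5.33; dissipated=1.333
Op 2: CLOSE 4-1: Q_total=16.67, C_total=5.00, V=3.33; Q4=13.33, Q1=3.33; dissipated=0.278
Op 3: CLOSE 2-5: Q_total=15.33, C_total=4.00, V=3.83; Q2=7.67, Q5=7.67; dissipated=2.722
Op 4: CLOSE 2-3: Q_total=25.67, C_total=6.00, V=4.28; Q2=8.56, Q3=17.11; dissipated=0.296
Op 5: CLOSE 5-2: Q_total=16.22, C_total=4.00, V=4.06; Q5=8.11, Q2=8.11; dissipated=0.099
Total dissipated: 4.728 μJ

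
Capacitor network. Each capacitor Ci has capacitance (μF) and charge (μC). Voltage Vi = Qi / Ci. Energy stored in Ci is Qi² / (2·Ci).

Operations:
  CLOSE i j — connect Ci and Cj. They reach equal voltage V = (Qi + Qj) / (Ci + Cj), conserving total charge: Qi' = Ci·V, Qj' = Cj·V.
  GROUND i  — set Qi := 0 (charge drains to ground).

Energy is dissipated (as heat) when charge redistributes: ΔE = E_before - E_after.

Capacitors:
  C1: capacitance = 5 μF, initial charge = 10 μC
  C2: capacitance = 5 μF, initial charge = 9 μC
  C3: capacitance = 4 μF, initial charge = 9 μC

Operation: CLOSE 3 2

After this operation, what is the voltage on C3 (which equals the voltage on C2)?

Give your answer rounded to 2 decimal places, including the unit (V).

Initial: C1(5μF, Q=10μC, V=2.00V), C2(5μF, Q=9μC, V=1.80V), C3(4μF, Q=9μC, V=2.25V)
Op 1: CLOSE 3-2: Q_total=18.00, C_total=9.00, V=2.00; Q3=8.00, Q2=10.00; dissipated=0.225

Answer: 2.00 V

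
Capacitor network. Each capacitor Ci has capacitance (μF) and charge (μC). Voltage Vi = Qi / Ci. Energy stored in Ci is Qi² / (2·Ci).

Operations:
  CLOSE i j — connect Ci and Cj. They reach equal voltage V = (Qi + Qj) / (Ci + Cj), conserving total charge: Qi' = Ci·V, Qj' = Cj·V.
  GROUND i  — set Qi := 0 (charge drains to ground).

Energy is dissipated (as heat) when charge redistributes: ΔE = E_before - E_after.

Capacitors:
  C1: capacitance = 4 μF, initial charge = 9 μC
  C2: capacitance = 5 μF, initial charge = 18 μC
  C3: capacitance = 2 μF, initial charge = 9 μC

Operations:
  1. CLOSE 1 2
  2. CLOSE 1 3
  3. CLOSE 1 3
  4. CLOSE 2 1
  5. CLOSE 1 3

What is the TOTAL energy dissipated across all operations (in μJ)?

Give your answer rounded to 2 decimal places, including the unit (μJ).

Initial: C1(4μF, Q=9μC, V=2.25V), C2(5μF, Q=18μC, V=3.60V), C3(2μF, Q=9μC, V=4.50V)
Op 1: CLOSE 1-2: Q_total=27.00, C_total=9.00, V=3.00; Q1=12.00, Q2=15.00; dissipated=2.025
Op 2: CLOSE 1-3: Q_total=21.00, C_total=6.00, V=3.50; Q1=14.00, Q3=7.00; dissipated=1.500
Op 3: CLOSE 1-3: Q_total=21.00, C_total=6.00, V=3.50; Q1=14.00, Q3=7.00; dissipated=0.000
Op 4: CLOSE 2-1: Q_total=29.00, C_total=9.00, V=3.22; Q2=16.11, Q1=12.89; dissipated=0.278
Op 5: CLOSE 1-3: Q_total=19.89, C_total=6.00, V=3.31; Q1=13.26, Q3=6.63; dissipated=0.051
Total dissipated: 3.854 μJ

Answer: 3.85 μJ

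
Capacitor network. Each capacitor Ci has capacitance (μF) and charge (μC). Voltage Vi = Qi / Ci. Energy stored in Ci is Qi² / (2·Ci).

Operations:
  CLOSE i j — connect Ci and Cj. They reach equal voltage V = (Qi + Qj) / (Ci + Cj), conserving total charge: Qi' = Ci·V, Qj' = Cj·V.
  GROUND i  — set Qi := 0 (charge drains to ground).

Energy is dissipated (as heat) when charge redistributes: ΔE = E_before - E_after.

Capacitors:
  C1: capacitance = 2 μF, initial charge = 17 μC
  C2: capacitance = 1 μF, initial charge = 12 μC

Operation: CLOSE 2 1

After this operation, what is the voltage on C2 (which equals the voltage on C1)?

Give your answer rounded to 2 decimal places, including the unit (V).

Answer: 9.67 V

Derivation:
Initial: C1(2μF, Q=17μC, V=8.50V), C2(1μF, Q=12μC, V=12.00V)
Op 1: CLOSE 2-1: Q_total=29.00, C_total=3.00, V=9.67; Q2=9.67, Q1=19.33; dissipated=4.083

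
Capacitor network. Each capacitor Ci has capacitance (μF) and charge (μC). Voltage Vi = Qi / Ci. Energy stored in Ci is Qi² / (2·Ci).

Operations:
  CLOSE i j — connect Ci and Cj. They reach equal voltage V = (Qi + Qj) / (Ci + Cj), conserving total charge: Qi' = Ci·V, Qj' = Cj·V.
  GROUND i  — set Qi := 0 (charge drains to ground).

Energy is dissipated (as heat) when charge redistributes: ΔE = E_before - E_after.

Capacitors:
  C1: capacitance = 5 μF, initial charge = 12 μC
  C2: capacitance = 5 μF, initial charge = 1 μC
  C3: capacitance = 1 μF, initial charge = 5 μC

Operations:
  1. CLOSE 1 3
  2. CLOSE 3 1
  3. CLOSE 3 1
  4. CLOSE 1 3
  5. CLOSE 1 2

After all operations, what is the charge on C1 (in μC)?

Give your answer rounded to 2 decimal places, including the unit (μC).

Initial: C1(5μF, Q=12μC, V=2.40V), C2(5μF, Q=1μC, V=0.20V), C3(1μF, Q=5μC, V=5.00V)
Op 1: CLOSE 1-3: Q_total=17.00, C_total=6.00, V=2.83; Q1=14.17, Q3=2.83; dissipated=2.817
Op 2: CLOSE 3-1: Q_total=17.00, C_total=6.00, V=2.83; Q3=2.83, Q1=14.17; dissipated=0.000
Op 3: CLOSE 3-1: Q_total=17.00, C_total=6.00, V=2.83; Q3=2.83, Q1=14.17; dissipated=0.000
Op 4: CLOSE 1-3: Q_total=17.00, C_total=6.00, V=2.83; Q1=14.17, Q3=2.83; dissipated=0.000
Op 5: CLOSE 1-2: Q_total=15.17, C_total=10.00, V=1.52; Q1=7.58, Q2=7.58; dissipated=8.668
Final charges: Q1=7.58, Q2=7.58, Q3=2.83

Answer: 7.58 μC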